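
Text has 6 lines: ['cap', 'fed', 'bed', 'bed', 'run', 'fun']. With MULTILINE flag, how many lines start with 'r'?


With MULTILINE flag, ^ matches the start of each line.
Lines: ['cap', 'fed', 'bed', 'bed', 'run', 'fun']
Checking which lines start with 'r':
  Line 1: 'cap' -> no
  Line 2: 'fed' -> no
  Line 3: 'bed' -> no
  Line 4: 'bed' -> no
  Line 5: 'run' -> MATCH
  Line 6: 'fun' -> no
Matching lines: ['run']
Count: 1

1


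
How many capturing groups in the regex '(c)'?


To count capturing groups, count each '(' that starts a group.
Pattern: '(c)'
Walking through the pattern:
  Position 0: '(' -> group #1
Total capturing groups: 1

1


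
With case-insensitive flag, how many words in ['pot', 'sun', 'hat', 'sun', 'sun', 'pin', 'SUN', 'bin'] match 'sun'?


Case-insensitive matching: compare each word's lowercase form to 'sun'.
  'pot' -> lower='pot' -> no
  'sun' -> lower='sun' -> MATCH
  'hat' -> lower='hat' -> no
  'sun' -> lower='sun' -> MATCH
  'sun' -> lower='sun' -> MATCH
  'pin' -> lower='pin' -> no
  'SUN' -> lower='sun' -> MATCH
  'bin' -> lower='bin' -> no
Matches: ['sun', 'sun', 'sun', 'SUN']
Count: 4

4


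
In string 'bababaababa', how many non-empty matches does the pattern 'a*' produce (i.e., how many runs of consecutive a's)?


Pattern 'a*' matches zero or more a's. We want non-empty runs of consecutive a's.
String: 'bababaababa'
Walking through the string to find runs of a's:
  Run 1: positions 1-1 -> 'a'
  Run 2: positions 3-3 -> 'a'
  Run 3: positions 5-6 -> 'aa'
  Run 4: positions 8-8 -> 'a'
  Run 5: positions 10-10 -> 'a'
Non-empty runs found: ['a', 'a', 'aa', 'a', 'a']
Count: 5

5


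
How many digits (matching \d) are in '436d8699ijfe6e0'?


\d matches any digit 0-9.
Scanning '436d8699ijfe6e0':
  pos 0: '4' -> DIGIT
  pos 1: '3' -> DIGIT
  pos 2: '6' -> DIGIT
  pos 4: '8' -> DIGIT
  pos 5: '6' -> DIGIT
  pos 6: '9' -> DIGIT
  pos 7: '9' -> DIGIT
  pos 12: '6' -> DIGIT
  pos 14: '0' -> DIGIT
Digits found: ['4', '3', '6', '8', '6', '9', '9', '6', '0']
Total: 9

9


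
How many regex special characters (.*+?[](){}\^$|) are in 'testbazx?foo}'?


Regex special characters are: . * + ? [ ] ( ) { } \ ^ $ |
Scanning 'testbazx?foo}':
  pos 8: '?' -> SPECIAL
  pos 12: '}' -> SPECIAL
Special chars found: ['?', '}']
Total: 2

2


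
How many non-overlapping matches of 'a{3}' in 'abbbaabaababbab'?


Pattern 'a{3}' matches exactly 3 consecutive a's (greedy, non-overlapping).
String: 'abbbaabaababbab'
Scanning for runs of a's:
  Run at pos 0: 'a' (length 1) -> 0 match(es)
  Run at pos 4: 'aa' (length 2) -> 0 match(es)
  Run at pos 7: 'aa' (length 2) -> 0 match(es)
  Run at pos 10: 'a' (length 1) -> 0 match(es)
  Run at pos 13: 'a' (length 1) -> 0 match(es)
Matches found: []
Total: 0

0


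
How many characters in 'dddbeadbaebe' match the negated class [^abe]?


Negated class [^abe] matches any char NOT in {a, b, e}
Scanning 'dddbeadbaebe':
  pos 0: 'd' -> MATCH
  pos 1: 'd' -> MATCH
  pos 2: 'd' -> MATCH
  pos 3: 'b' -> no (excluded)
  pos 4: 'e' -> no (excluded)
  pos 5: 'a' -> no (excluded)
  pos 6: 'd' -> MATCH
  pos 7: 'b' -> no (excluded)
  pos 8: 'a' -> no (excluded)
  pos 9: 'e' -> no (excluded)
  pos 10: 'b' -> no (excluded)
  pos 11: 'e' -> no (excluded)
Total matches: 4

4


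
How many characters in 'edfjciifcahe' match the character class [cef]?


Character class [cef] matches any of: {c, e, f}
Scanning string 'edfjciifcahe' character by character:
  pos 0: 'e' -> MATCH
  pos 1: 'd' -> no
  pos 2: 'f' -> MATCH
  pos 3: 'j' -> no
  pos 4: 'c' -> MATCH
  pos 5: 'i' -> no
  pos 6: 'i' -> no
  pos 7: 'f' -> MATCH
  pos 8: 'c' -> MATCH
  pos 9: 'a' -> no
  pos 10: 'h' -> no
  pos 11: 'e' -> MATCH
Total matches: 6

6


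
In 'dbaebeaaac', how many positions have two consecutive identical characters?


Looking for consecutive identical characters in 'dbaebeaaac':
  pos 0-1: 'd' vs 'b' -> different
  pos 1-2: 'b' vs 'a' -> different
  pos 2-3: 'a' vs 'e' -> different
  pos 3-4: 'e' vs 'b' -> different
  pos 4-5: 'b' vs 'e' -> different
  pos 5-6: 'e' vs 'a' -> different
  pos 6-7: 'a' vs 'a' -> MATCH ('aa')
  pos 7-8: 'a' vs 'a' -> MATCH ('aa')
  pos 8-9: 'a' vs 'c' -> different
Consecutive identical pairs: ['aa', 'aa']
Count: 2

2


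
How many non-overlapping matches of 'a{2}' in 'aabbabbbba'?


Pattern 'a{2}' matches exactly 2 consecutive a's (greedy, non-overlapping).
String: 'aabbabbbba'
Scanning for runs of a's:
  Run at pos 0: 'aa' (length 2) -> 1 match(es)
  Run at pos 4: 'a' (length 1) -> 0 match(es)
  Run at pos 9: 'a' (length 1) -> 0 match(es)
Matches found: ['aa']
Total: 1

1


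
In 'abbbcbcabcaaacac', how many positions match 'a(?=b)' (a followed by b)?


Lookahead 'a(?=b)' matches 'a' only when followed by 'b'.
String: 'abbbcbcabcaaacac'
Checking each position where char is 'a':
  pos 0: 'a' -> MATCH (next='b')
  pos 7: 'a' -> MATCH (next='b')
  pos 10: 'a' -> no (next='a')
  pos 11: 'a' -> no (next='a')
  pos 12: 'a' -> no (next='c')
  pos 14: 'a' -> no (next='c')
Matching positions: [0, 7]
Count: 2

2


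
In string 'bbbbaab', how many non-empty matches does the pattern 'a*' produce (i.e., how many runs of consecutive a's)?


Pattern 'a*' matches zero or more a's. We want non-empty runs of consecutive a's.
String: 'bbbbaab'
Walking through the string to find runs of a's:
  Run 1: positions 4-5 -> 'aa'
Non-empty runs found: ['aa']
Count: 1

1


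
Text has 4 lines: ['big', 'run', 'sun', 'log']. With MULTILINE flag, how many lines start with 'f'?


With MULTILINE flag, ^ matches the start of each line.
Lines: ['big', 'run', 'sun', 'log']
Checking which lines start with 'f':
  Line 1: 'big' -> no
  Line 2: 'run' -> no
  Line 3: 'sun' -> no
  Line 4: 'log' -> no
Matching lines: []
Count: 0

0


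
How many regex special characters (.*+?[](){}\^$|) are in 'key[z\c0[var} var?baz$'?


Regex special characters are: . * + ? [ ] ( ) { } \ ^ $ |
Scanning 'key[z\c0[var} var?baz$':
  pos 3: '[' -> SPECIAL
  pos 5: '\' -> SPECIAL
  pos 8: '[' -> SPECIAL
  pos 12: '}' -> SPECIAL
  pos 17: '?' -> SPECIAL
  pos 21: '$' -> SPECIAL
Special chars found: ['[', '\\', '[', '}', '?', '$']
Total: 6

6


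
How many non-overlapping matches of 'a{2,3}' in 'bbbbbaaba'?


Pattern 'a{2,3}' matches between 2 and 3 consecutive a's (greedy).
String: 'bbbbbaaba'
Finding runs of a's and applying greedy matching:
  Run at pos 5: 'aa' (length 2)
  Run at pos 8: 'a' (length 1)
Matches: ['aa']
Count: 1

1


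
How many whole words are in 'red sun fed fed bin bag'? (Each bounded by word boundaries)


Word boundaries (\b) mark the start/end of each word.
Text: 'red sun fed fed bin bag'
Splitting by whitespace:
  Word 1: 'red'
  Word 2: 'sun'
  Word 3: 'fed'
  Word 4: 'fed'
  Word 5: 'bin'
  Word 6: 'bag'
Total whole words: 6

6


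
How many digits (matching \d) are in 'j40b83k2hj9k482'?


\d matches any digit 0-9.
Scanning 'j40b83k2hj9k482':
  pos 1: '4' -> DIGIT
  pos 2: '0' -> DIGIT
  pos 4: '8' -> DIGIT
  pos 5: '3' -> DIGIT
  pos 7: '2' -> DIGIT
  pos 10: '9' -> DIGIT
  pos 12: '4' -> DIGIT
  pos 13: '8' -> DIGIT
  pos 14: '2' -> DIGIT
Digits found: ['4', '0', '8', '3', '2', '9', '4', '8', '2']
Total: 9

9


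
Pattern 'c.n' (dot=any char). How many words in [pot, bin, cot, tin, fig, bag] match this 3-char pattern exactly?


Pattern 'c.n' means: starts with 'c', any single char, ends with 'n'.
Checking each word (must be exactly 3 chars):
  'pot' (len=3): no
  'bin' (len=3): no
  'cot' (len=3): no
  'tin' (len=3): no
  'fig' (len=3): no
  'bag' (len=3): no
Matching words: []
Total: 0

0


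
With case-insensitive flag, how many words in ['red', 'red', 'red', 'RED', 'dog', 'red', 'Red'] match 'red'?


Case-insensitive matching: compare each word's lowercase form to 'red'.
  'red' -> lower='red' -> MATCH
  'red' -> lower='red' -> MATCH
  'red' -> lower='red' -> MATCH
  'RED' -> lower='red' -> MATCH
  'dog' -> lower='dog' -> no
  'red' -> lower='red' -> MATCH
  'Red' -> lower='red' -> MATCH
Matches: ['red', 'red', 'red', 'RED', 'red', 'Red']
Count: 6

6


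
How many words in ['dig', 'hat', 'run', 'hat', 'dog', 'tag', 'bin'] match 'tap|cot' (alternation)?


Alternation 'tap|cot' matches either 'tap' or 'cot'.
Checking each word:
  'dig' -> no
  'hat' -> no
  'run' -> no
  'hat' -> no
  'dog' -> no
  'tag' -> no
  'bin' -> no
Matches: []
Count: 0

0


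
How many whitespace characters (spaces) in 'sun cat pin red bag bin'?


\s matches whitespace characters (spaces, tabs, etc.).
Text: 'sun cat pin red bag bin'
This text has 6 words separated by spaces.
Number of spaces = number of words - 1 = 6 - 1 = 5

5


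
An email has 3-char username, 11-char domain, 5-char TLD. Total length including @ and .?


An email address has format: username@domain.tld
Username length: 3
'@' character: 1
Domain length: 11
'.' character: 1
TLD length: 5
Total = 3 + 1 + 11 + 1 + 5 = 21

21


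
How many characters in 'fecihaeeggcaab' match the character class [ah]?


Character class [ah] matches any of: {a, h}
Scanning string 'fecihaeeggcaab' character by character:
  pos 0: 'f' -> no
  pos 1: 'e' -> no
  pos 2: 'c' -> no
  pos 3: 'i' -> no
  pos 4: 'h' -> MATCH
  pos 5: 'a' -> MATCH
  pos 6: 'e' -> no
  pos 7: 'e' -> no
  pos 8: 'g' -> no
  pos 9: 'g' -> no
  pos 10: 'c' -> no
  pos 11: 'a' -> MATCH
  pos 12: 'a' -> MATCH
  pos 13: 'b' -> no
Total matches: 4

4


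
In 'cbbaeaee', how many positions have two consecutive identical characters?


Looking for consecutive identical characters in 'cbbaeaee':
  pos 0-1: 'c' vs 'b' -> different
  pos 1-2: 'b' vs 'b' -> MATCH ('bb')
  pos 2-3: 'b' vs 'a' -> different
  pos 3-4: 'a' vs 'e' -> different
  pos 4-5: 'e' vs 'a' -> different
  pos 5-6: 'a' vs 'e' -> different
  pos 6-7: 'e' vs 'e' -> MATCH ('ee')
Consecutive identical pairs: ['bb', 'ee']
Count: 2

2


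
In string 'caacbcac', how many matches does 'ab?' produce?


Pattern 'ab?' matches 'a' optionally followed by 'b'.
String: 'caacbcac'
Scanning left to right for 'a' then checking next char:
  Match 1: 'a' (a not followed by b)
  Match 2: 'a' (a not followed by b)
  Match 3: 'a' (a not followed by b)
Total matches: 3

3


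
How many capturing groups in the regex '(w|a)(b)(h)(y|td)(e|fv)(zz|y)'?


To count capturing groups, count each '(' that starts a group.
Pattern: '(w|a)(b)(h)(y|td)(e|fv)(zz|y)'
Walking through the pattern:
  Position 0: '(' -> group #1
  Position 5: '(' -> group #2
  Position 8: '(' -> group #3
  Position 11: '(' -> group #4
  Position 17: '(' -> group #5
  Position 23: '(' -> group #6
Total capturing groups: 6

6


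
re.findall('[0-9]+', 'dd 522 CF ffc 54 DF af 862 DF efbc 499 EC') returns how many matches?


Pattern '[0-9]+' finds one or more digits.
Text: 'dd 522 CF ffc 54 DF af 862 DF efbc 499 EC'
Scanning for matches:
  Match 1: '522'
  Match 2: '54'
  Match 3: '862'
  Match 4: '499'
Total matches: 4

4


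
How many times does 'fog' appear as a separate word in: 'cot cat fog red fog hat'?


Scanning each word for exact match 'fog':
  Word 1: 'cot' -> no
  Word 2: 'cat' -> no
  Word 3: 'fog' -> MATCH
  Word 4: 'red' -> no
  Word 5: 'fog' -> MATCH
  Word 6: 'hat' -> no
Total matches: 2

2


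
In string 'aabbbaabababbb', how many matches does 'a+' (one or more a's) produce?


Pattern 'a+' matches one or more consecutive a's.
String: 'aabbbaabababbb'
Scanning for runs of a:
  Match 1: 'aa' (length 2)
  Match 2: 'aa' (length 2)
  Match 3: 'a' (length 1)
  Match 4: 'a' (length 1)
Total matches: 4

4


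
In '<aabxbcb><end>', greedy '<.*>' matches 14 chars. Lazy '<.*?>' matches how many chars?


Greedy '<.*>' tries to match as MUCH as possible.
Lazy '<.*?>' tries to match as LITTLE as possible.

String: '<aabxbcb><end>'
Greedy '<.*>' starts at first '<' and extends to the LAST '>': '<aabxbcb><end>' (14 chars)
Lazy '<.*?>' starts at first '<' and stops at the FIRST '>': '<aabxbcb>' (9 chars)

9


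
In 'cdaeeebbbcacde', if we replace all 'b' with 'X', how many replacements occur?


re.sub('b', 'X', text) replaces every occurrence of 'b' with 'X'.
Text: 'cdaeeebbbcacde'
Scanning for 'b':
  pos 6: 'b' -> replacement #1
  pos 7: 'b' -> replacement #2
  pos 8: 'b' -> replacement #3
Total replacements: 3

3


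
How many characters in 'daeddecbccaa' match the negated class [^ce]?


Negated class [^ce] matches any char NOT in {c, e}
Scanning 'daeddecbccaa':
  pos 0: 'd' -> MATCH
  pos 1: 'a' -> MATCH
  pos 2: 'e' -> no (excluded)
  pos 3: 'd' -> MATCH
  pos 4: 'd' -> MATCH
  pos 5: 'e' -> no (excluded)
  pos 6: 'c' -> no (excluded)
  pos 7: 'b' -> MATCH
  pos 8: 'c' -> no (excluded)
  pos 9: 'c' -> no (excluded)
  pos 10: 'a' -> MATCH
  pos 11: 'a' -> MATCH
Total matches: 7

7


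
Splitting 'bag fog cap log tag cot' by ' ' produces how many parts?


Splitting by ' ' breaks the string at each occurrence of the separator.
Text: 'bag fog cap log tag cot'
Parts after split:
  Part 1: 'bag'
  Part 2: 'fog'
  Part 3: 'cap'
  Part 4: 'log'
  Part 5: 'tag'
  Part 6: 'cot'
Total parts: 6

6


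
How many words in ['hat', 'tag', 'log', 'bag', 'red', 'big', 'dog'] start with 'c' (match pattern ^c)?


Pattern ^c anchors to start of word. Check which words begin with 'c':
  'hat' -> no
  'tag' -> no
  'log' -> no
  'bag' -> no
  'red' -> no
  'big' -> no
  'dog' -> no
Matching words: []
Count: 0

0


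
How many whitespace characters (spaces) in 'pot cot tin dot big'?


\s matches whitespace characters (spaces, tabs, etc.).
Text: 'pot cot tin dot big'
This text has 5 words separated by spaces.
Number of spaces = number of words - 1 = 5 - 1 = 4

4


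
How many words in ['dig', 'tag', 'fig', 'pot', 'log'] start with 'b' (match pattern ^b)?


Pattern ^b anchors to start of word. Check which words begin with 'b':
  'dig' -> no
  'tag' -> no
  'fig' -> no
  'pot' -> no
  'log' -> no
Matching words: []
Count: 0

0


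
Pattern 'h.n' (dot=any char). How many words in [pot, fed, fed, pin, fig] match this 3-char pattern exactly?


Pattern 'h.n' means: starts with 'h', any single char, ends with 'n'.
Checking each word (must be exactly 3 chars):
  'pot' (len=3): no
  'fed' (len=3): no
  'fed' (len=3): no
  'pin' (len=3): no
  'fig' (len=3): no
Matching words: []
Total: 0

0


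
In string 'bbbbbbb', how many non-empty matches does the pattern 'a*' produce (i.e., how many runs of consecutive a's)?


Pattern 'a*' matches zero or more a's. We want non-empty runs of consecutive a's.
String: 'bbbbbbb'
Walking through the string to find runs of a's:
Non-empty runs found: []
Count: 0

0


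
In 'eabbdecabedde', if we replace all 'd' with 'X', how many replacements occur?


re.sub('d', 'X', text) replaces every occurrence of 'd' with 'X'.
Text: 'eabbdecabedde'
Scanning for 'd':
  pos 4: 'd' -> replacement #1
  pos 10: 'd' -> replacement #2
  pos 11: 'd' -> replacement #3
Total replacements: 3

3


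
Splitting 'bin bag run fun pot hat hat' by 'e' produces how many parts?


Splitting by 'e' breaks the string at each occurrence of the separator.
Text: 'bin bag run fun pot hat hat'
Parts after split:
  Part 1: 'bin bag run fun pot hat hat'
Total parts: 1

1


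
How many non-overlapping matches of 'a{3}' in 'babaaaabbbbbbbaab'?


Pattern 'a{3}' matches exactly 3 consecutive a's (greedy, non-overlapping).
String: 'babaaaabbbbbbbaab'
Scanning for runs of a's:
  Run at pos 1: 'a' (length 1) -> 0 match(es)
  Run at pos 3: 'aaaa' (length 4) -> 1 match(es)
  Run at pos 14: 'aa' (length 2) -> 0 match(es)
Matches found: ['aaa']
Total: 1

1


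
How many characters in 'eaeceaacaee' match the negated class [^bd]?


Negated class [^bd] matches any char NOT in {b, d}
Scanning 'eaeceaacaee':
  pos 0: 'e' -> MATCH
  pos 1: 'a' -> MATCH
  pos 2: 'e' -> MATCH
  pos 3: 'c' -> MATCH
  pos 4: 'e' -> MATCH
  pos 5: 'a' -> MATCH
  pos 6: 'a' -> MATCH
  pos 7: 'c' -> MATCH
  pos 8: 'a' -> MATCH
  pos 9: 'e' -> MATCH
  pos 10: 'e' -> MATCH
Total matches: 11

11


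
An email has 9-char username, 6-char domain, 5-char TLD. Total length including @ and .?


An email address has format: username@domain.tld
Username length: 9
'@' character: 1
Domain length: 6
'.' character: 1
TLD length: 5
Total = 9 + 1 + 6 + 1 + 5 = 22

22


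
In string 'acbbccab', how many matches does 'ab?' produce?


Pattern 'ab?' matches 'a' optionally followed by 'b'.
String: 'acbbccab'
Scanning left to right for 'a' then checking next char:
  Match 1: 'a' (a not followed by b)
  Match 2: 'ab' (a followed by b)
Total matches: 2

2


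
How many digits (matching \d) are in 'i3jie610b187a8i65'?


\d matches any digit 0-9.
Scanning 'i3jie610b187a8i65':
  pos 1: '3' -> DIGIT
  pos 5: '6' -> DIGIT
  pos 6: '1' -> DIGIT
  pos 7: '0' -> DIGIT
  pos 9: '1' -> DIGIT
  pos 10: '8' -> DIGIT
  pos 11: '7' -> DIGIT
  pos 13: '8' -> DIGIT
  pos 15: '6' -> DIGIT
  pos 16: '5' -> DIGIT
Digits found: ['3', '6', '1', '0', '1', '8', '7', '8', '6', '5']
Total: 10

10


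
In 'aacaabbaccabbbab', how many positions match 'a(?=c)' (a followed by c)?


Lookahead 'a(?=c)' matches 'a' only when followed by 'c'.
String: 'aacaabbaccabbbab'
Checking each position where char is 'a':
  pos 0: 'a' -> no (next='a')
  pos 1: 'a' -> MATCH (next='c')
  pos 3: 'a' -> no (next='a')
  pos 4: 'a' -> no (next='b')
  pos 7: 'a' -> MATCH (next='c')
  pos 10: 'a' -> no (next='b')
  pos 14: 'a' -> no (next='b')
Matching positions: [1, 7]
Count: 2

2


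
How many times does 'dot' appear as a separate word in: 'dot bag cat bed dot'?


Scanning each word for exact match 'dot':
  Word 1: 'dot' -> MATCH
  Word 2: 'bag' -> no
  Word 3: 'cat' -> no
  Word 4: 'bed' -> no
  Word 5: 'dot' -> MATCH
Total matches: 2

2


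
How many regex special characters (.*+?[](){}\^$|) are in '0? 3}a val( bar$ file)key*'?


Regex special characters are: . * + ? [ ] ( ) { } \ ^ $ |
Scanning '0? 3}a val( bar$ file)key*':
  pos 1: '?' -> SPECIAL
  pos 4: '}' -> SPECIAL
  pos 10: '(' -> SPECIAL
  pos 15: '$' -> SPECIAL
  pos 21: ')' -> SPECIAL
  pos 25: '*' -> SPECIAL
Special chars found: ['?', '}', '(', '$', ')', '*']
Total: 6

6


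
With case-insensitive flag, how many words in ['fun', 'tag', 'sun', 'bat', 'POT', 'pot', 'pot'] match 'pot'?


Case-insensitive matching: compare each word's lowercase form to 'pot'.
  'fun' -> lower='fun' -> no
  'tag' -> lower='tag' -> no
  'sun' -> lower='sun' -> no
  'bat' -> lower='bat' -> no
  'POT' -> lower='pot' -> MATCH
  'pot' -> lower='pot' -> MATCH
  'pot' -> lower='pot' -> MATCH
Matches: ['POT', 'pot', 'pot']
Count: 3

3


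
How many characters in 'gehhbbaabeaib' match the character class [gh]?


Character class [gh] matches any of: {g, h}
Scanning string 'gehhbbaabeaib' character by character:
  pos 0: 'g' -> MATCH
  pos 1: 'e' -> no
  pos 2: 'h' -> MATCH
  pos 3: 'h' -> MATCH
  pos 4: 'b' -> no
  pos 5: 'b' -> no
  pos 6: 'a' -> no
  pos 7: 'a' -> no
  pos 8: 'b' -> no
  pos 9: 'e' -> no
  pos 10: 'a' -> no
  pos 11: 'i' -> no
  pos 12: 'b' -> no
Total matches: 3

3


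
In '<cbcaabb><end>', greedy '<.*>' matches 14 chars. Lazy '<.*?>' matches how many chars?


Greedy '<.*>' tries to match as MUCH as possible.
Lazy '<.*?>' tries to match as LITTLE as possible.

String: '<cbcaabb><end>'
Greedy '<.*>' starts at first '<' and extends to the LAST '>': '<cbcaabb><end>' (14 chars)
Lazy '<.*?>' starts at first '<' and stops at the FIRST '>': '<cbcaabb>' (9 chars)

9


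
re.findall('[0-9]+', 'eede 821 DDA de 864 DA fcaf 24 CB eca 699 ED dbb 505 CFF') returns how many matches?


Pattern '[0-9]+' finds one or more digits.
Text: 'eede 821 DDA de 864 DA fcaf 24 CB eca 699 ED dbb 505 CFF'
Scanning for matches:
  Match 1: '821'
  Match 2: '864'
  Match 3: '24'
  Match 4: '699'
  Match 5: '505'
Total matches: 5

5


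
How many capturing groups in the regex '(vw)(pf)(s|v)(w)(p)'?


To count capturing groups, count each '(' that starts a group.
Pattern: '(vw)(pf)(s|v)(w)(p)'
Walking through the pattern:
  Position 0: '(' -> group #1
  Position 4: '(' -> group #2
  Position 8: '(' -> group #3
  Position 13: '(' -> group #4
  Position 16: '(' -> group #5
Total capturing groups: 5

5


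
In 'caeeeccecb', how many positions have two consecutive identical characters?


Looking for consecutive identical characters in 'caeeeccecb':
  pos 0-1: 'c' vs 'a' -> different
  pos 1-2: 'a' vs 'e' -> different
  pos 2-3: 'e' vs 'e' -> MATCH ('ee')
  pos 3-4: 'e' vs 'e' -> MATCH ('ee')
  pos 4-5: 'e' vs 'c' -> different
  pos 5-6: 'c' vs 'c' -> MATCH ('cc')
  pos 6-7: 'c' vs 'e' -> different
  pos 7-8: 'e' vs 'c' -> different
  pos 8-9: 'c' vs 'b' -> different
Consecutive identical pairs: ['ee', 'ee', 'cc']
Count: 3

3


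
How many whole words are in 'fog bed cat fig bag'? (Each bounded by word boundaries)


Word boundaries (\b) mark the start/end of each word.
Text: 'fog bed cat fig bag'
Splitting by whitespace:
  Word 1: 'fog'
  Word 2: 'bed'
  Word 3: 'cat'
  Word 4: 'fig'
  Word 5: 'bag'
Total whole words: 5

5


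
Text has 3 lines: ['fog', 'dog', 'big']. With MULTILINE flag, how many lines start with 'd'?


With MULTILINE flag, ^ matches the start of each line.
Lines: ['fog', 'dog', 'big']
Checking which lines start with 'd':
  Line 1: 'fog' -> no
  Line 2: 'dog' -> MATCH
  Line 3: 'big' -> no
Matching lines: ['dog']
Count: 1

1


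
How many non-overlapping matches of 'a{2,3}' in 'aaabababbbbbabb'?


Pattern 'a{2,3}' matches between 2 and 3 consecutive a's (greedy).
String: 'aaabababbbbbabb'
Finding runs of a's and applying greedy matching:
  Run at pos 0: 'aaa' (length 3)
  Run at pos 4: 'a' (length 1)
  Run at pos 6: 'a' (length 1)
  Run at pos 12: 'a' (length 1)
Matches: ['aaa']
Count: 1

1


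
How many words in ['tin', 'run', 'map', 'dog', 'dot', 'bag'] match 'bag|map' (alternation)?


Alternation 'bag|map' matches either 'bag' or 'map'.
Checking each word:
  'tin' -> no
  'run' -> no
  'map' -> MATCH
  'dog' -> no
  'dot' -> no
  'bag' -> MATCH
Matches: ['map', 'bag']
Count: 2

2


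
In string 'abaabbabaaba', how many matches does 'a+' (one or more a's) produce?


Pattern 'a+' matches one or more consecutive a's.
String: 'abaabbabaaba'
Scanning for runs of a:
  Match 1: 'a' (length 1)
  Match 2: 'aa' (length 2)
  Match 3: 'a' (length 1)
  Match 4: 'aa' (length 2)
  Match 5: 'a' (length 1)
Total matches: 5

5


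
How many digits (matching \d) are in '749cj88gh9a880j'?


\d matches any digit 0-9.
Scanning '749cj88gh9a880j':
  pos 0: '7' -> DIGIT
  pos 1: '4' -> DIGIT
  pos 2: '9' -> DIGIT
  pos 5: '8' -> DIGIT
  pos 6: '8' -> DIGIT
  pos 9: '9' -> DIGIT
  pos 11: '8' -> DIGIT
  pos 12: '8' -> DIGIT
  pos 13: '0' -> DIGIT
Digits found: ['7', '4', '9', '8', '8', '9', '8', '8', '0']
Total: 9

9


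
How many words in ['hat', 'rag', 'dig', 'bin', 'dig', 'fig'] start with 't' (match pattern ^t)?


Pattern ^t anchors to start of word. Check which words begin with 't':
  'hat' -> no
  'rag' -> no
  'dig' -> no
  'bin' -> no
  'dig' -> no
  'fig' -> no
Matching words: []
Count: 0

0


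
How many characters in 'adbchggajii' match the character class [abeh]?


Character class [abeh] matches any of: {a, b, e, h}
Scanning string 'adbchggajii' character by character:
  pos 0: 'a' -> MATCH
  pos 1: 'd' -> no
  pos 2: 'b' -> MATCH
  pos 3: 'c' -> no
  pos 4: 'h' -> MATCH
  pos 5: 'g' -> no
  pos 6: 'g' -> no
  pos 7: 'a' -> MATCH
  pos 8: 'j' -> no
  pos 9: 'i' -> no
  pos 10: 'i' -> no
Total matches: 4

4


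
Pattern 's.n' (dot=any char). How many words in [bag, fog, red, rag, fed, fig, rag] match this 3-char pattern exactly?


Pattern 's.n' means: starts with 's', any single char, ends with 'n'.
Checking each word (must be exactly 3 chars):
  'bag' (len=3): no
  'fog' (len=3): no
  'red' (len=3): no
  'rag' (len=3): no
  'fed' (len=3): no
  'fig' (len=3): no
  'rag' (len=3): no
Matching words: []
Total: 0

0


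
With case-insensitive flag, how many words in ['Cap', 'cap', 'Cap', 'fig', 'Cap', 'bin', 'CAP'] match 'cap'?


Case-insensitive matching: compare each word's lowercase form to 'cap'.
  'Cap' -> lower='cap' -> MATCH
  'cap' -> lower='cap' -> MATCH
  'Cap' -> lower='cap' -> MATCH
  'fig' -> lower='fig' -> no
  'Cap' -> lower='cap' -> MATCH
  'bin' -> lower='bin' -> no
  'CAP' -> lower='cap' -> MATCH
Matches: ['Cap', 'cap', 'Cap', 'Cap', 'CAP']
Count: 5

5


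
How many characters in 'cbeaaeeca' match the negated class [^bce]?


Negated class [^bce] matches any char NOT in {b, c, e}
Scanning 'cbeaaeeca':
  pos 0: 'c' -> no (excluded)
  pos 1: 'b' -> no (excluded)
  pos 2: 'e' -> no (excluded)
  pos 3: 'a' -> MATCH
  pos 4: 'a' -> MATCH
  pos 5: 'e' -> no (excluded)
  pos 6: 'e' -> no (excluded)
  pos 7: 'c' -> no (excluded)
  pos 8: 'a' -> MATCH
Total matches: 3

3


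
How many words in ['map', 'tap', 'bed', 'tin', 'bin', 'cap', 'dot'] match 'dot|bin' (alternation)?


Alternation 'dot|bin' matches either 'dot' or 'bin'.
Checking each word:
  'map' -> no
  'tap' -> no
  'bed' -> no
  'tin' -> no
  'bin' -> MATCH
  'cap' -> no
  'dot' -> MATCH
Matches: ['bin', 'dot']
Count: 2

2


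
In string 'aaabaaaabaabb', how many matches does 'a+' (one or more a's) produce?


Pattern 'a+' matches one or more consecutive a's.
String: 'aaabaaaabaabb'
Scanning for runs of a:
  Match 1: 'aaa' (length 3)
  Match 2: 'aaaa' (length 4)
  Match 3: 'aa' (length 2)
Total matches: 3

3


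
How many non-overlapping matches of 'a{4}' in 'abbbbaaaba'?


Pattern 'a{4}' matches exactly 4 consecutive a's (greedy, non-overlapping).
String: 'abbbbaaaba'
Scanning for runs of a's:
  Run at pos 0: 'a' (length 1) -> 0 match(es)
  Run at pos 5: 'aaa' (length 3) -> 0 match(es)
  Run at pos 9: 'a' (length 1) -> 0 match(es)
Matches found: []
Total: 0

0


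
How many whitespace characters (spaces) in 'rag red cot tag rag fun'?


\s matches whitespace characters (spaces, tabs, etc.).
Text: 'rag red cot tag rag fun'
This text has 6 words separated by spaces.
Number of spaces = number of words - 1 = 6 - 1 = 5

5


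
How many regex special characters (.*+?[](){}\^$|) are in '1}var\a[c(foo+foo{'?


Regex special characters are: . * + ? [ ] ( ) { } \ ^ $ |
Scanning '1}var\a[c(foo+foo{':
  pos 1: '}' -> SPECIAL
  pos 5: '\' -> SPECIAL
  pos 7: '[' -> SPECIAL
  pos 9: '(' -> SPECIAL
  pos 13: '+' -> SPECIAL
  pos 17: '{' -> SPECIAL
Special chars found: ['}', '\\', '[', '(', '+', '{']
Total: 6

6


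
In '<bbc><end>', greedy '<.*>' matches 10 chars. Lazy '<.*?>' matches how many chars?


Greedy '<.*>' tries to match as MUCH as possible.
Lazy '<.*?>' tries to match as LITTLE as possible.

String: '<bbc><end>'
Greedy '<.*>' starts at first '<' and extends to the LAST '>': '<bbc><end>' (10 chars)
Lazy '<.*?>' starts at first '<' and stops at the FIRST '>': '<bbc>' (5 chars)

5


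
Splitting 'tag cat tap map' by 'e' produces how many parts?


Splitting by 'e' breaks the string at each occurrence of the separator.
Text: 'tag cat tap map'
Parts after split:
  Part 1: 'tag cat tap map'
Total parts: 1

1


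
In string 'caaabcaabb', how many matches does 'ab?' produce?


Pattern 'ab?' matches 'a' optionally followed by 'b'.
String: 'caaabcaabb'
Scanning left to right for 'a' then checking next char:
  Match 1: 'a' (a not followed by b)
  Match 2: 'a' (a not followed by b)
  Match 3: 'ab' (a followed by b)
  Match 4: 'a' (a not followed by b)
  Match 5: 'ab' (a followed by b)
Total matches: 5

5


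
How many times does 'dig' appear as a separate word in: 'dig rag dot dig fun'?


Scanning each word for exact match 'dig':
  Word 1: 'dig' -> MATCH
  Word 2: 'rag' -> no
  Word 3: 'dot' -> no
  Word 4: 'dig' -> MATCH
  Word 5: 'fun' -> no
Total matches: 2

2


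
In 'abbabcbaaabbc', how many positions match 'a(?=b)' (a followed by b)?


Lookahead 'a(?=b)' matches 'a' only when followed by 'b'.
String: 'abbabcbaaabbc'
Checking each position where char is 'a':
  pos 0: 'a' -> MATCH (next='b')
  pos 3: 'a' -> MATCH (next='b')
  pos 7: 'a' -> no (next='a')
  pos 8: 'a' -> no (next='a')
  pos 9: 'a' -> MATCH (next='b')
Matching positions: [0, 3, 9]
Count: 3

3


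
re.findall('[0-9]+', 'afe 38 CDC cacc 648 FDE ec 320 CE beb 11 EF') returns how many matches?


Pattern '[0-9]+' finds one or more digits.
Text: 'afe 38 CDC cacc 648 FDE ec 320 CE beb 11 EF'
Scanning for matches:
  Match 1: '38'
  Match 2: '648'
  Match 3: '320'
  Match 4: '11'
Total matches: 4

4


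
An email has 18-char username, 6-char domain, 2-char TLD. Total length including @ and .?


An email address has format: username@domain.tld
Username length: 18
'@' character: 1
Domain length: 6
'.' character: 1
TLD length: 2
Total = 18 + 1 + 6 + 1 + 2 = 28

28


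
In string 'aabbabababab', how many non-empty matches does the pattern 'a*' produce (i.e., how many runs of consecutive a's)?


Pattern 'a*' matches zero or more a's. We want non-empty runs of consecutive a's.
String: 'aabbabababab'
Walking through the string to find runs of a's:
  Run 1: positions 0-1 -> 'aa'
  Run 2: positions 4-4 -> 'a'
  Run 3: positions 6-6 -> 'a'
  Run 4: positions 8-8 -> 'a'
  Run 5: positions 10-10 -> 'a'
Non-empty runs found: ['aa', 'a', 'a', 'a', 'a']
Count: 5

5


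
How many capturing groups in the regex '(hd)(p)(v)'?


To count capturing groups, count each '(' that starts a group.
Pattern: '(hd)(p)(v)'
Walking through the pattern:
  Position 0: '(' -> group #1
  Position 4: '(' -> group #2
  Position 7: '(' -> group #3
Total capturing groups: 3

3


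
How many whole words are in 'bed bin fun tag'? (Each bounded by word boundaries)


Word boundaries (\b) mark the start/end of each word.
Text: 'bed bin fun tag'
Splitting by whitespace:
  Word 1: 'bed'
  Word 2: 'bin'
  Word 3: 'fun'
  Word 4: 'tag'
Total whole words: 4

4


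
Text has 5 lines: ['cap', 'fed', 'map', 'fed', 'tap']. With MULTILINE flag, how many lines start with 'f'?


With MULTILINE flag, ^ matches the start of each line.
Lines: ['cap', 'fed', 'map', 'fed', 'tap']
Checking which lines start with 'f':
  Line 1: 'cap' -> no
  Line 2: 'fed' -> MATCH
  Line 3: 'map' -> no
  Line 4: 'fed' -> MATCH
  Line 5: 'tap' -> no
Matching lines: ['fed', 'fed']
Count: 2

2


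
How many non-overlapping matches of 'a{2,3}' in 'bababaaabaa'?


Pattern 'a{2,3}' matches between 2 and 3 consecutive a's (greedy).
String: 'bababaaabaa'
Finding runs of a's and applying greedy matching:
  Run at pos 1: 'a' (length 1)
  Run at pos 3: 'a' (length 1)
  Run at pos 5: 'aaa' (length 3)
  Run at pos 9: 'aa' (length 2)
Matches: ['aaa', 'aa']
Count: 2

2


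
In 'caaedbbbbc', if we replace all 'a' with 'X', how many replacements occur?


re.sub('a', 'X', text) replaces every occurrence of 'a' with 'X'.
Text: 'caaedbbbbc'
Scanning for 'a':
  pos 1: 'a' -> replacement #1
  pos 2: 'a' -> replacement #2
Total replacements: 2

2


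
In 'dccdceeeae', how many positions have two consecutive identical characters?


Looking for consecutive identical characters in 'dccdceeeae':
  pos 0-1: 'd' vs 'c' -> different
  pos 1-2: 'c' vs 'c' -> MATCH ('cc')
  pos 2-3: 'c' vs 'd' -> different
  pos 3-4: 'd' vs 'c' -> different
  pos 4-5: 'c' vs 'e' -> different
  pos 5-6: 'e' vs 'e' -> MATCH ('ee')
  pos 6-7: 'e' vs 'e' -> MATCH ('ee')
  pos 7-8: 'e' vs 'a' -> different
  pos 8-9: 'a' vs 'e' -> different
Consecutive identical pairs: ['cc', 'ee', 'ee']
Count: 3

3


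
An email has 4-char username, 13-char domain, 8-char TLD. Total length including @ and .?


An email address has format: username@domain.tld
Username length: 4
'@' character: 1
Domain length: 13
'.' character: 1
TLD length: 8
Total = 4 + 1 + 13 + 1 + 8 = 27

27


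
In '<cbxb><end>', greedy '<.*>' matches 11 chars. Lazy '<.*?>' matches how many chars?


Greedy '<.*>' tries to match as MUCH as possible.
Lazy '<.*?>' tries to match as LITTLE as possible.

String: '<cbxb><end>'
Greedy '<.*>' starts at first '<' and extends to the LAST '>': '<cbxb><end>' (11 chars)
Lazy '<.*?>' starts at first '<' and stops at the FIRST '>': '<cbxb>' (6 chars)

6


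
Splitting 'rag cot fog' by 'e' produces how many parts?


Splitting by 'e' breaks the string at each occurrence of the separator.
Text: 'rag cot fog'
Parts after split:
  Part 1: 'rag cot fog'
Total parts: 1

1


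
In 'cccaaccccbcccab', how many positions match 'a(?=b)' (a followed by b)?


Lookahead 'a(?=b)' matches 'a' only when followed by 'b'.
String: 'cccaaccccbcccab'
Checking each position where char is 'a':
  pos 3: 'a' -> no (next='a')
  pos 4: 'a' -> no (next='c')
  pos 13: 'a' -> MATCH (next='b')
Matching positions: [13]
Count: 1

1


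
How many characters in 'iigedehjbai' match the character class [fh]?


Character class [fh] matches any of: {f, h}
Scanning string 'iigedehjbai' character by character:
  pos 0: 'i' -> no
  pos 1: 'i' -> no
  pos 2: 'g' -> no
  pos 3: 'e' -> no
  pos 4: 'd' -> no
  pos 5: 'e' -> no
  pos 6: 'h' -> MATCH
  pos 7: 'j' -> no
  pos 8: 'b' -> no
  pos 9: 'a' -> no
  pos 10: 'i' -> no
Total matches: 1

1


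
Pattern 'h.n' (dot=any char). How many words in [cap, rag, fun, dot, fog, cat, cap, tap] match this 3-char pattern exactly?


Pattern 'h.n' means: starts with 'h', any single char, ends with 'n'.
Checking each word (must be exactly 3 chars):
  'cap' (len=3): no
  'rag' (len=3): no
  'fun' (len=3): no
  'dot' (len=3): no
  'fog' (len=3): no
  'cat' (len=3): no
  'cap' (len=3): no
  'tap' (len=3): no
Matching words: []
Total: 0

0


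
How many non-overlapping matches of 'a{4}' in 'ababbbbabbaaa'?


Pattern 'a{4}' matches exactly 4 consecutive a's (greedy, non-overlapping).
String: 'ababbbbabbaaa'
Scanning for runs of a's:
  Run at pos 0: 'a' (length 1) -> 0 match(es)
  Run at pos 2: 'a' (length 1) -> 0 match(es)
  Run at pos 7: 'a' (length 1) -> 0 match(es)
  Run at pos 10: 'aaa' (length 3) -> 0 match(es)
Matches found: []
Total: 0

0


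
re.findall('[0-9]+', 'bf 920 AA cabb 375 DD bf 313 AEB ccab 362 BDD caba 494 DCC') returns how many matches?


Pattern '[0-9]+' finds one or more digits.
Text: 'bf 920 AA cabb 375 DD bf 313 AEB ccab 362 BDD caba 494 DCC'
Scanning for matches:
  Match 1: '920'
  Match 2: '375'
  Match 3: '313'
  Match 4: '362'
  Match 5: '494'
Total matches: 5

5


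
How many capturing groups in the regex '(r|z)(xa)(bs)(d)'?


To count capturing groups, count each '(' that starts a group.
Pattern: '(r|z)(xa)(bs)(d)'
Walking through the pattern:
  Position 0: '(' -> group #1
  Position 5: '(' -> group #2
  Position 9: '(' -> group #3
  Position 13: '(' -> group #4
Total capturing groups: 4

4


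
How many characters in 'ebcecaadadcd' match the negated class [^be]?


Negated class [^be] matches any char NOT in {b, e}
Scanning 'ebcecaadadcd':
  pos 0: 'e' -> no (excluded)
  pos 1: 'b' -> no (excluded)
  pos 2: 'c' -> MATCH
  pos 3: 'e' -> no (excluded)
  pos 4: 'c' -> MATCH
  pos 5: 'a' -> MATCH
  pos 6: 'a' -> MATCH
  pos 7: 'd' -> MATCH
  pos 8: 'a' -> MATCH
  pos 9: 'd' -> MATCH
  pos 10: 'c' -> MATCH
  pos 11: 'd' -> MATCH
Total matches: 9

9


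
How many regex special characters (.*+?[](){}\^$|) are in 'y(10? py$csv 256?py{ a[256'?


Regex special characters are: . * + ? [ ] ( ) { } \ ^ $ |
Scanning 'y(10? py$csv 256?py{ a[256':
  pos 1: '(' -> SPECIAL
  pos 4: '?' -> SPECIAL
  pos 8: '$' -> SPECIAL
  pos 16: '?' -> SPECIAL
  pos 19: '{' -> SPECIAL
  pos 22: '[' -> SPECIAL
Special chars found: ['(', '?', '$', '?', '{', '[']
Total: 6

6


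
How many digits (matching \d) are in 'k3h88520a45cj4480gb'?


\d matches any digit 0-9.
Scanning 'k3h88520a45cj4480gb':
  pos 1: '3' -> DIGIT
  pos 3: '8' -> DIGIT
  pos 4: '8' -> DIGIT
  pos 5: '5' -> DIGIT
  pos 6: '2' -> DIGIT
  pos 7: '0' -> DIGIT
  pos 9: '4' -> DIGIT
  pos 10: '5' -> DIGIT
  pos 13: '4' -> DIGIT
  pos 14: '4' -> DIGIT
  pos 15: '8' -> DIGIT
  pos 16: '0' -> DIGIT
Digits found: ['3', '8', '8', '5', '2', '0', '4', '5', '4', '4', '8', '0']
Total: 12

12


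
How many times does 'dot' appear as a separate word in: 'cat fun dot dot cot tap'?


Scanning each word for exact match 'dot':
  Word 1: 'cat' -> no
  Word 2: 'fun' -> no
  Word 3: 'dot' -> MATCH
  Word 4: 'dot' -> MATCH
  Word 5: 'cot' -> no
  Word 6: 'tap' -> no
Total matches: 2

2


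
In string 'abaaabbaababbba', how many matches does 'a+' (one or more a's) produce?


Pattern 'a+' matches one or more consecutive a's.
String: 'abaaabbaababbba'
Scanning for runs of a:
  Match 1: 'a' (length 1)
  Match 2: 'aaa' (length 3)
  Match 3: 'aa' (length 2)
  Match 4: 'a' (length 1)
  Match 5: 'a' (length 1)
Total matches: 5

5


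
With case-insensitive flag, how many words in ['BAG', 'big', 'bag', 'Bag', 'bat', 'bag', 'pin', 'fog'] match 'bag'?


Case-insensitive matching: compare each word's lowercase form to 'bag'.
  'BAG' -> lower='bag' -> MATCH
  'big' -> lower='big' -> no
  'bag' -> lower='bag' -> MATCH
  'Bag' -> lower='bag' -> MATCH
  'bat' -> lower='bat' -> no
  'bag' -> lower='bag' -> MATCH
  'pin' -> lower='pin' -> no
  'fog' -> lower='fog' -> no
Matches: ['BAG', 'bag', 'Bag', 'bag']
Count: 4

4


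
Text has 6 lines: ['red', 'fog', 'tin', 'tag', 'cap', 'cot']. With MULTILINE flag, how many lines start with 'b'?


With MULTILINE flag, ^ matches the start of each line.
Lines: ['red', 'fog', 'tin', 'tag', 'cap', 'cot']
Checking which lines start with 'b':
  Line 1: 'red' -> no
  Line 2: 'fog' -> no
  Line 3: 'tin' -> no
  Line 4: 'tag' -> no
  Line 5: 'cap' -> no
  Line 6: 'cot' -> no
Matching lines: []
Count: 0

0


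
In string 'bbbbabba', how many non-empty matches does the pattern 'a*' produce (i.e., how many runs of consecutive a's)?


Pattern 'a*' matches zero or more a's. We want non-empty runs of consecutive a's.
String: 'bbbbabba'
Walking through the string to find runs of a's:
  Run 1: positions 4-4 -> 'a'
  Run 2: positions 7-7 -> 'a'
Non-empty runs found: ['a', 'a']
Count: 2

2


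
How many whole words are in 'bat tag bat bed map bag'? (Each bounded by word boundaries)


Word boundaries (\b) mark the start/end of each word.
Text: 'bat tag bat bed map bag'
Splitting by whitespace:
  Word 1: 'bat'
  Word 2: 'tag'
  Word 3: 'bat'
  Word 4: 'bed'
  Word 5: 'map'
  Word 6: 'bag'
Total whole words: 6

6


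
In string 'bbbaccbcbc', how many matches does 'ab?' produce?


Pattern 'ab?' matches 'a' optionally followed by 'b'.
String: 'bbbaccbcbc'
Scanning left to right for 'a' then checking next char:
  Match 1: 'a' (a not followed by b)
Total matches: 1

1


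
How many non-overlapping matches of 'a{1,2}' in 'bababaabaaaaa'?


Pattern 'a{1,2}' matches between 1 and 2 consecutive a's (greedy).
String: 'bababaabaaaaa'
Finding runs of a's and applying greedy matching:
  Run at pos 1: 'a' (length 1)
  Run at pos 3: 'a' (length 1)
  Run at pos 5: 'aa' (length 2)
  Run at pos 8: 'aaaaa' (length 5)
Matches: ['a', 'a', 'aa', 'aa', 'aa', 'a']
Count: 6

6


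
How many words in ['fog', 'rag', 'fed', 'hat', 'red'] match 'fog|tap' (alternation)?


Alternation 'fog|tap' matches either 'fog' or 'tap'.
Checking each word:
  'fog' -> MATCH
  'rag' -> no
  'fed' -> no
  'hat' -> no
  'red' -> no
Matches: ['fog']
Count: 1

1


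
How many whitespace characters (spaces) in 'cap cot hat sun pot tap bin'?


\s matches whitespace characters (spaces, tabs, etc.).
Text: 'cap cot hat sun pot tap bin'
This text has 7 words separated by spaces.
Number of spaces = number of words - 1 = 7 - 1 = 6

6


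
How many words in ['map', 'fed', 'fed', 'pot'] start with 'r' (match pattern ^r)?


Pattern ^r anchors to start of word. Check which words begin with 'r':
  'map' -> no
  'fed' -> no
  'fed' -> no
  'pot' -> no
Matching words: []
Count: 0

0


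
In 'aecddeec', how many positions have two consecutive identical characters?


Looking for consecutive identical characters in 'aecddeec':
  pos 0-1: 'a' vs 'e' -> different
  pos 1-2: 'e' vs 'c' -> different
  pos 2-3: 'c' vs 'd' -> different
  pos 3-4: 'd' vs 'd' -> MATCH ('dd')
  pos 4-5: 'd' vs 'e' -> different
  pos 5-6: 'e' vs 'e' -> MATCH ('ee')
  pos 6-7: 'e' vs 'c' -> different
Consecutive identical pairs: ['dd', 'ee']
Count: 2

2
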